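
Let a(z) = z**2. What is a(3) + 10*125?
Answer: 1259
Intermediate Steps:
a(3) + 10*125 = 3**2 + 10*125 = 9 + 1250 = 1259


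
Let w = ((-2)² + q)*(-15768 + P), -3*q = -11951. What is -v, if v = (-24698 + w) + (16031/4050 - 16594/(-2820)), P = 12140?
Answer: 1379270658274/95175 ≈ 1.4492e+7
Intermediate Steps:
q = 11951/3 (q = -⅓*(-11951) = 11951/3 ≈ 3983.7)
w = -43401764/3 (w = ((-2)² + 11951/3)*(-15768 + 12140) = (4 + 11951/3)*(-3628) = (11963/3)*(-3628) = -43401764/3 ≈ -1.4467e+7)
v = -1379270658274/95175 (v = (-24698 - 43401764/3) + (16031/4050 - 16594/(-2820)) = -43475858/3 + (16031*(1/4050) - 16594*(-1/2820)) = -43475858/3 + (16031/4050 + 8297/1410) = -43475858/3 + 936776/95175 = -1379270658274/95175 ≈ -1.4492e+7)
-v = -1*(-1379270658274/95175) = 1379270658274/95175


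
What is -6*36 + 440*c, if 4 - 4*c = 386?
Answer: -42236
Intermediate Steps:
c = -191/2 (c = 1 - 1/4*386 = 1 - 193/2 = -191/2 ≈ -95.500)
-6*36 + 440*c = -6*36 + 440*(-191/2) = -216 - 42020 = -42236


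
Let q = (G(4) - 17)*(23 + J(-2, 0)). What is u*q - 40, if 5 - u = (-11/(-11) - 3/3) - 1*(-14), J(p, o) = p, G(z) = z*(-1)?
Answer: 3929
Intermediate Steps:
G(z) = -z
u = -9 (u = 5 - ((-11/(-11) - 3/3) - 1*(-14)) = 5 - ((-11*(-1/11) - 3*⅓) + 14) = 5 - ((1 - 1) + 14) = 5 - (0 + 14) = 5 - 1*14 = 5 - 14 = -9)
q = -441 (q = (-1*4 - 17)*(23 - 2) = (-4 - 17)*21 = -21*21 = -441)
u*q - 40 = -9*(-441) - 40 = 3969 - 40 = 3929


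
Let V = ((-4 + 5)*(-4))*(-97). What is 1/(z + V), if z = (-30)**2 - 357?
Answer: 1/931 ≈ 0.0010741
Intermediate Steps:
V = 388 (V = (1*(-4))*(-97) = -4*(-97) = 388)
z = 543 (z = 900 - 357 = 543)
1/(z + V) = 1/(543 + 388) = 1/931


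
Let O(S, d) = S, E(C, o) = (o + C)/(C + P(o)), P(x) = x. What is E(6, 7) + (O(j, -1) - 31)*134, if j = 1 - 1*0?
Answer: -4019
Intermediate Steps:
j = 1 (j = 1 + 0 = 1)
E(C, o) = 1 (E(C, o) = (o + C)/(C + o) = (C + o)/(C + o) = 1)
E(6, 7) + (O(j, -1) - 31)*134 = 1 + (1 - 31)*134 = 1 - 30*134 = 1 - 4020 = -4019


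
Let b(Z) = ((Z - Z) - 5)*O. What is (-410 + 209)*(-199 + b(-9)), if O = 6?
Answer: 46029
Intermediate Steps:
b(Z) = -30 (b(Z) = ((Z - Z) - 5)*6 = (0 - 5)*6 = -5*6 = -30)
(-410 + 209)*(-199 + b(-9)) = (-410 + 209)*(-199 - 30) = -201*(-229) = 46029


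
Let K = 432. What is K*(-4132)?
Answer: -1785024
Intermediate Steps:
K*(-4132) = 432*(-4132) = -1785024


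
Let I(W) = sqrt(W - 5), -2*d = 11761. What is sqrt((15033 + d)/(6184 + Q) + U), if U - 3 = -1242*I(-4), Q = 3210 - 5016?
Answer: sqrt(97570297 - 71415809784*I)/4378 ≈ 43.192 - 43.133*I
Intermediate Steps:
d = -11761/2 (d = -1/2*11761 = -11761/2 ≈ -5880.5)
Q = -1806
I(W) = sqrt(-5 + W)
U = 3 - 3726*I (U = 3 - 1242*sqrt(-5 - 4) = 3 - 3726*I ≈ 3.0 - 3726.0*I)
sqrt((15033 + d)/(6184 + Q) + U) = sqrt((15033 - 11761/2)/(6184 - 1806) + (3 - 3726*I)) = sqrt((18305/2)/4378 + (3 - 3726*I)) = sqrt((18305/2)*(1/4378) + (3 - 3726*I)) = sqrt(18305/8756 + (3 - 3726*I)) = sqrt(44573/8756 - 3726*I)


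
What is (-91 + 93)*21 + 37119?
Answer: 37161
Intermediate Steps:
(-91 + 93)*21 + 37119 = 2*21 + 37119 = 42 + 37119 = 37161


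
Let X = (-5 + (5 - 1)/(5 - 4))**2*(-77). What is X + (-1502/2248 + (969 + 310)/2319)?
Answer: -201008785/2606556 ≈ -77.117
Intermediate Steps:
X = -77 (X = (-5 + 4/1)**2*(-77) = (-5 + 4*1)**2*(-77) = (-5 + 4)**2*(-77) = (-1)**2*(-77) = 1*(-77) = -77)
X + (-1502/2248 + (969 + 310)/2319) = -77 + (-1502/2248 + (969 + 310)/2319) = -77 + (-1502*1/2248 + 1279*(1/2319)) = -77 + (-751/1124 + 1279/2319) = -77 - 303973/2606556 = -201008785/2606556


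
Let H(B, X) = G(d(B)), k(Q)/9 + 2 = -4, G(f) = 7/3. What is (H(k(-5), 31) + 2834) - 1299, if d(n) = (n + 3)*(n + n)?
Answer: 4612/3 ≈ 1537.3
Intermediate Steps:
d(n) = 2*n*(3 + n) (d(n) = (3 + n)*(2*n) = 2*n*(3 + n))
G(f) = 7/3 (G(f) = 7*(⅓) = 7/3)
k(Q) = -54 (k(Q) = -18 + 9*(-4) = -18 - 36 = -54)
H(B, X) = 7/3
(H(k(-5), 31) + 2834) - 1299 = (7/3 + 2834) - 1299 = 8509/3 - 1299 = 4612/3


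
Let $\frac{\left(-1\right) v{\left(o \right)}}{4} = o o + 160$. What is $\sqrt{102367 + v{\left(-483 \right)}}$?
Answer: $3 i \sqrt{92381} \approx 911.83 i$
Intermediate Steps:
$v{\left(o \right)} = -640 - 4 o^{2}$ ($v{\left(o \right)} = - 4 \left(o o + 160\right) = - 4 \left(o^{2} + 160\right) = - 4 \left(160 + o^{2}\right) = -640 - 4 o^{2}$)
$\sqrt{102367 + v{\left(-483 \right)}} = \sqrt{102367 - \left(640 + 4 \left(-483\right)^{2}\right)} = \sqrt{102367 - 933796} = \sqrt{-831429} = 3 i \sqrt{92381}$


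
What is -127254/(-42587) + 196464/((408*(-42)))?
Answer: -128878913/15203559 ≈ -8.4769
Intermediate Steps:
-127254/(-42587) + 196464/((408*(-42))) = -127254*(-1/42587) + 196464/(-17136) = 127254/42587 + 196464*(-1/17136) = 127254/42587 - 4093/357 = -128878913/15203559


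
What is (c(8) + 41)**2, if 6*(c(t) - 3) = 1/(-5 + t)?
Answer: 628849/324 ≈ 1940.9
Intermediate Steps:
c(t) = 3 + 1/(6*(-5 + t))
(c(8) + 41)**2 = ((-89 + 18*8)/(6*(-5 + 8)) + 41)**2 = ((1/6)*(-89 + 144)/3 + 41)**2 = ((1/6)*(1/3)*55 + 41)**2 = (55/18 + 41)**2 = (793/18)**2 = 628849/324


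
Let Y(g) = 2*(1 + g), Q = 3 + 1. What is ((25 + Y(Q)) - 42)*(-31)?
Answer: 217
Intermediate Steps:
Q = 4
Y(g) = 2 + 2*g
((25 + Y(Q)) - 42)*(-31) = ((25 + (2 + 2*4)) - 42)*(-31) = ((25 + (2 + 8)) - 42)*(-31) = ((25 + 10) - 42)*(-31) = (35 - 42)*(-31) = -7*(-31) = 217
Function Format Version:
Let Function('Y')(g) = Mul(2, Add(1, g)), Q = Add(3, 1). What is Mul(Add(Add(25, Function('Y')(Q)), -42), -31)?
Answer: 217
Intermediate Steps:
Q = 4
Function('Y')(g) = Add(2, Mul(2, g))
Mul(Add(Add(25, Function('Y')(Q)), -42), -31) = Mul(Add(Add(25, Add(2, Mul(2, 4))), -42), -31) = Mul(Add(Add(25, Add(2, 8)), -42), -31) = Mul(Add(Add(25, 10), -42), -31) = Mul(Add(35, -42), -31) = Mul(-7, -31) = 217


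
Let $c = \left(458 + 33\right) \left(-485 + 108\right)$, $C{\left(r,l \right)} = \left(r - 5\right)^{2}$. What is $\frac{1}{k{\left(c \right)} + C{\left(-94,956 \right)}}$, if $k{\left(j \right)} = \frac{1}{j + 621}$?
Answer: $\frac{184486}{1808147285} \approx 0.00010203$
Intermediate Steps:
$C{\left(r,l \right)} = \left(-5 + r\right)^{2}$
$c = -185107$ ($c = 491 \left(-377\right) = -185107$)
$k{\left(j \right)} = \frac{1}{621 + j}$
$\frac{1}{k{\left(c \right)} + C{\left(-94,956 \right)}} = \frac{1}{\frac{1}{621 - 185107} + \left(-5 - 94\right)^{2}} = \frac{1}{\frac{1}{-184486} + \left(-99\right)^{2}} = \frac{1}{- \frac{1}{184486} + 9801} = \frac{1}{\frac{1808147285}{184486}} = \frac{184486}{1808147285}$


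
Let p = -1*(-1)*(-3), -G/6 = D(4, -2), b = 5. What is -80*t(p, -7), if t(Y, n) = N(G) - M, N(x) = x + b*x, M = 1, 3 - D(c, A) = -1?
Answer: 11600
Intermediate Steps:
D(c, A) = 4 (D(c, A) = 3 - 1*(-1) = 3 + 1 = 4)
G = -24 (G = -6*4 = -24)
N(x) = 6*x (N(x) = x + 5*x = 6*x)
p = -3 (p = 1*(-3) = -3)
t(Y, n) = -145 (t(Y, n) = 6*(-24) - 1*1 = -144 - 1 = -145)
-80*t(p, -7) = -80*(-145) = 11600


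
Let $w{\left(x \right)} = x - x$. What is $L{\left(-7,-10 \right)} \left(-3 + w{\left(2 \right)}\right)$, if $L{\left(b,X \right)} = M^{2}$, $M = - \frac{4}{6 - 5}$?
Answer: $-48$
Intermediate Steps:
$w{\left(x \right)} = 0$
$M = -4$ ($M = - \frac{4}{1} = \left(-4\right) 1 = -4$)
$L{\left(b,X \right)} = 16$ ($L{\left(b,X \right)} = \left(-4\right)^{2} = 16$)
$L{\left(-7,-10 \right)} \left(-3 + w{\left(2 \right)}\right) = 16 \left(-3 + 0\right) = 16 \left(-3\right) = -48$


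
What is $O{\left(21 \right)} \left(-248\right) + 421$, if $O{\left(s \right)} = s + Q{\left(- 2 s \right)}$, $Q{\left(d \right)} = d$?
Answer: $5629$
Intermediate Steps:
$O{\left(s \right)} = - s$ ($O{\left(s \right)} = s - 2 s = - s$)
$O{\left(21 \right)} \left(-248\right) + 421 = \left(-1\right) 21 \left(-248\right) + 421 = \left(-21\right) \left(-248\right) + 421 = 5208 + 421 = 5629$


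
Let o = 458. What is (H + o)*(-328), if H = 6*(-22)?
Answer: -106928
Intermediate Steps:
H = -132
(H + o)*(-328) = (-132 + 458)*(-328) = 326*(-328) = -106928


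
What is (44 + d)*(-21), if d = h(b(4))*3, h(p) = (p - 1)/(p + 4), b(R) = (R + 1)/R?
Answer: -927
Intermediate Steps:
b(R) = (1 + R)/R
h(p) = (-1 + p)/(4 + p)
d = ⅐ (d = ((-1 + (1 + 4)/4)/(4 + (1 + 4)/4))*3 = ((-1 + (¼)*5)/(4 + (¼)*5))*3 = ((-1 + 5/4)/(4 + 5/4))*3 = ((¼)/(21/4))*3 = ((4/21)*(¼))*3 = (1/21)*3 = ⅐ ≈ 0.14286)
(44 + d)*(-21) = (44 + ⅐)*(-21) = (309/7)*(-21) = -927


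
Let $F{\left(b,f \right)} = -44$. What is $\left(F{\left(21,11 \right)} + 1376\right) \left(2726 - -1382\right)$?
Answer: $5471856$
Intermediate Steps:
$\left(F{\left(21,11 \right)} + 1376\right) \left(2726 - -1382\right) = \left(-44 + 1376\right) \left(2726 - -1382\right) = 1332 \left(2726 + 1382\right) = 1332 \cdot 4108 = 5471856$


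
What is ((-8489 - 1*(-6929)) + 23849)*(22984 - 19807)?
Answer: 70812153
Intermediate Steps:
((-8489 - 1*(-6929)) + 23849)*(22984 - 19807) = ((-8489 + 6929) + 23849)*3177 = (-1560 + 23849)*3177 = 22289*3177 = 70812153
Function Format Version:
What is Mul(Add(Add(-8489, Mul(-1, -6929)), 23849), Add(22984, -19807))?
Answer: 70812153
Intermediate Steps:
Mul(Add(Add(-8489, Mul(-1, -6929)), 23849), Add(22984, -19807)) = Mul(Add(Add(-8489, 6929), 23849), 3177) = Mul(Add(-1560, 23849), 3177) = Mul(22289, 3177) = 70812153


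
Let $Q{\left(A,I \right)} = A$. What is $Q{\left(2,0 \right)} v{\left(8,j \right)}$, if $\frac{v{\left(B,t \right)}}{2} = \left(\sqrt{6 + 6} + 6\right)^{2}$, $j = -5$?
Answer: $192 + 96 \sqrt{3} \approx 358.28$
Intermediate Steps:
$v{\left(B,t \right)} = 2 \left(6 + 2 \sqrt{3}\right)^{2}$ ($v{\left(B,t \right)} = 2 \left(\sqrt{6 + 6} + 6\right)^{2} = 2 \left(\sqrt{12} + 6\right)^{2} = 2 \left(2 \sqrt{3} + 6\right)^{2} = 2 \left(6 + 2 \sqrt{3}\right)^{2}$)
$Q{\left(2,0 \right)} v{\left(8,j \right)} = 2 \left(96 + 48 \sqrt{3}\right) = 192 + 96 \sqrt{3}$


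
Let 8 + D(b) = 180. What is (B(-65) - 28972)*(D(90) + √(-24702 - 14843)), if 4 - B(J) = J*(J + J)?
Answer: -6435896 - 37418*I*√39545 ≈ -6.4359e+6 - 7.4409e+6*I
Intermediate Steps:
B(J) = 4 - 2*J² (B(J) = 4 - J*(J + J) = 4 - J*2*J = 4 - 2*J²)
D(b) = 172 (D(b) = -8 + 180 = 172)
(B(-65) - 28972)*(D(90) + √(-24702 - 14843)) = ((4 - 2*(-65)²) - 28972)*(172 + √(-24702 - 14843)) = ((4 - 2*4225) - 28972)*(172 + √(-39545)) = ((4 - 8450) - 28972)*(172 + I*√39545) = (-8446 - 28972)*(172 + I*√39545) = -37418*(172 + I*√39545) = -6435896 - 37418*I*√39545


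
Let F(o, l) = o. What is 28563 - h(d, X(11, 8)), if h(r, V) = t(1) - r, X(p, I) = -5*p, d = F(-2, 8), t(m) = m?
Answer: 28560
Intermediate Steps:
d = -2
h(r, V) = 1 - r
28563 - h(d, X(11, 8)) = 28563 - (1 - 1*(-2)) = 28563 - (1 + 2) = 28563 - 1*3 = 28563 - 3 = 28560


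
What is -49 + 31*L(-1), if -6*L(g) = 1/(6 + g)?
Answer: -1501/30 ≈ -50.033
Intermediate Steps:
L(g) = -1/(6*(6 + g))
-49 + 31*L(-1) = -49 + 31*(-1/(36 + 6*(-1))) = -49 + 31*(-1/(36 - 6)) = -49 + 31*(-1/30) = -49 - 31/30 = -1501/30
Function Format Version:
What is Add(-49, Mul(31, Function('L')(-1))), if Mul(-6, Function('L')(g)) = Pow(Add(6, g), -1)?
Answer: Rational(-1501, 30) ≈ -50.033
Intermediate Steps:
Function('L')(g) = Mul(Rational(-1, 6), Pow(Add(6, g), -1))
Add(-49, Mul(31, Function('L')(-1))) = Add(-49, Mul(31, Mul(-1, Pow(Add(36, Mul(6, -1)), -1)))) = Add(-49, Mul(31, Mul(-1, Pow(Add(36, -6), -1)))) = Add(-49, Mul(31, Mul(-1, Pow(30, -1)))) = Add(-49, Mul(31, Mul(-1, Rational(1, 30)))) = Add(-49, Mul(31, Rational(-1, 30))) = Add(-49, Rational(-31, 30)) = Rational(-1501, 30)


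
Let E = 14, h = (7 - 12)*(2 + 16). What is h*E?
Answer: -1260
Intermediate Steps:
h = -90 (h = -5*18 = -90)
h*E = -90*14 = -1260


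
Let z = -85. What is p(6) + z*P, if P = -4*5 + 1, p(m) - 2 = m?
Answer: 1623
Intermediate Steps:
p(m) = 2 + m
P = -19 (P = -20 + 1 = -19)
p(6) + z*P = (2 + 6) - 85*(-19) = 8 + 1615 = 1623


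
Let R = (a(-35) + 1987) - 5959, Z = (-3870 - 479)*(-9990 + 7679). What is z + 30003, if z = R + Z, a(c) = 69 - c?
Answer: 10076674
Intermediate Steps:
Z = 10050539 (Z = -4349*(-2311) = 10050539)
R = -3868 (R = ((69 - 1*(-35)) + 1987) - 5959 = ((69 + 35) + 1987) - 5959 = (104 + 1987) - 5959 = 2091 - 5959 = -3868)
z = 10046671 (z = -3868 + 10050539 = 10046671)
z + 30003 = 10046671 + 30003 = 10076674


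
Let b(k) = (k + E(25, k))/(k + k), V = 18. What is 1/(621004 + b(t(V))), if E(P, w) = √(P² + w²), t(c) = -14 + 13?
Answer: 2484018/1542586355455 + 2*√626/1542586355455 ≈ 1.6103e-6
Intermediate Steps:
t(c) = -1
b(k) = (k + √(625 + k²))/(2*k) (b(k) = (k + √(25² + k²))/(k + k) = (k + √(625 + k²))/((2*k)) = (k + √(625 + k²))*(1/(2*k)) = (k + √(625 + k²))/(2*k))
1/(621004 + b(t(V))) = 1/(621004 + (½)*(-1 + √(625 + (-1)²))/(-1)) = 1/(621004 + (½)*(-1)*(-1 + √(625 + 1))) = 1/(621004 + (½)*(-1)*(-1 + √626)) = 1/(621004 + (½ - √626/2)) = 1/(1242009/2 - √626/2)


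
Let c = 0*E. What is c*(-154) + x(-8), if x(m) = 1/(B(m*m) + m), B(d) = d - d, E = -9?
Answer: -⅛ ≈ -0.12500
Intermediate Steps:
B(d) = 0
x(m) = 1/m (x(m) = 1/(0 + m) = 1/m)
c = 0 (c = 0*(-9) = 0)
c*(-154) + x(-8) = 0*(-154) + 1/(-8) = 0 - ⅛ = -⅛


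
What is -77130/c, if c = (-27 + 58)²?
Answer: -77130/961 ≈ -80.260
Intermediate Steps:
c = 961 (c = 31² = 961)
-77130/c = -77130/961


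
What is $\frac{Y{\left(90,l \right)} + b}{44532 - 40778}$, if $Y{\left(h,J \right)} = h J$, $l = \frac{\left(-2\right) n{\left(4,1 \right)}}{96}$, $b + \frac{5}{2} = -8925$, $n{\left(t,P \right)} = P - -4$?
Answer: $- \frac{71495}{30032} \approx -2.3806$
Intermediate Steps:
$n{\left(t,P \right)} = 4 + P$ ($n{\left(t,P \right)} = P + 4 = 4 + P$)
$b = - \frac{17855}{2}$ ($b = - \frac{5}{2} - 8925 = - \frac{17855}{2} \approx -8927.5$)
$l = - \frac{5}{48}$ ($l = \frac{\left(-2\right) \left(4 + 1\right)}{96} = \left(-2\right) 5 \cdot \frac{1}{96} = \left(-10\right) \frac{1}{96} = - \frac{5}{48} \approx -0.10417$)
$Y{\left(h,J \right)} = J h$
$\frac{Y{\left(90,l \right)} + b}{44532 - 40778} = \frac{\left(- \frac{5}{48}\right) 90 - \frac{17855}{2}}{44532 - 40778} = \frac{- \frac{75}{8} - \frac{17855}{2}}{3754} = \left(- \frac{71495}{8}\right) \frac{1}{3754} = - \frac{71495}{30032}$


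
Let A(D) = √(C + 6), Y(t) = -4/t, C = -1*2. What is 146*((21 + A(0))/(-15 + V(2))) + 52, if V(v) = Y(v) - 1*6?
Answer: -94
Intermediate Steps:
C = -2
V(v) = -6 - 4/v (V(v) = -4/v - 1*6 = -4/v - 6 = -6 - 4/v)
A(D) = 2 (A(D) = √(-2 + 6) = √4 = 2)
146*((21 + A(0))/(-15 + V(2))) + 52 = 146*((21 + 2)/(-15 + (-6 - 4/2))) + 52 = 146*(23/(-15 + (-6 - 4*½))) + 52 = 146*(23/(-15 + (-6 - 2))) + 52 = 146*(23/(-15 - 8)) + 52 = 146*(23/(-23)) + 52 = 146*(23*(-1/23)) + 52 = 146*(-1) + 52 = -146 + 52 = -94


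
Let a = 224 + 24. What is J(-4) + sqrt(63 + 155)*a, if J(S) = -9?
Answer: -9 + 248*sqrt(218) ≈ 3652.7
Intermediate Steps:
a = 248
J(-4) + sqrt(63 + 155)*a = -9 + sqrt(63 + 155)*248 = -9 + sqrt(218)*248 = -9 + 248*sqrt(218)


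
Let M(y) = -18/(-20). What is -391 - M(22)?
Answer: -3919/10 ≈ -391.90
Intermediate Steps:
M(y) = 9/10 (M(y) = -18*(-1/20) = 9/10)
-391 - M(22) = -391 - 1*9/10 = -391 - 9/10 = -3919/10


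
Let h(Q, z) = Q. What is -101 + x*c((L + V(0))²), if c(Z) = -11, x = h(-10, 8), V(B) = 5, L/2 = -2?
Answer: 9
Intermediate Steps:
L = -4 (L = 2*(-2) = -4)
x = -10
-101 + x*c((L + V(0))²) = -101 - 10*(-11) = -101 + 110 = 9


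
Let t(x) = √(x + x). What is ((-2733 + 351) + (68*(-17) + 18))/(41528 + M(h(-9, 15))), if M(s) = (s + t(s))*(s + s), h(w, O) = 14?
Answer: -2305600/27457257 + 3080*√7/27457257 ≈ -0.083674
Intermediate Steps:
t(x) = √2*√x (t(x) = √(2*x) = √2*√x)
M(s) = 2*s*(s + √2*√s) (M(s) = (s + √2*√s)*(s + s) = (s + √2*√s)*(2*s) = 2*s*(s + √2*√s))
((-2733 + 351) + (68*(-17) + 18))/(41528 + M(h(-9, 15))) = ((-2733 + 351) + (68*(-17) + 18))/(41528 + 2*14*(14 + √2*√14)) = (-2382 + (-1156 + 18))/(41528 + 2*14*(14 + 2*√7)) = (-2382 - 1138)/(41528 + (392 + 56*√7)) = -3520/(41920 + 56*√7)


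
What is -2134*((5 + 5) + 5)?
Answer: -32010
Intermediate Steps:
-2134*((5 + 5) + 5) = -2134*(10 + 5) = -2134*15 = -194*165 = -32010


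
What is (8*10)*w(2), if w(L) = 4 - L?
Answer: 160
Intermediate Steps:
(8*10)*w(2) = (8*10)*(4 - 1*2) = 80*(4 - 2) = 80*2 = 160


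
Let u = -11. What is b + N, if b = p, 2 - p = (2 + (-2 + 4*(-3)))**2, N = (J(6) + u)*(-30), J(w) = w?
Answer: 8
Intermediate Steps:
N = 150 (N = (6 - 11)*(-30) = -5*(-30) = 150)
p = -142 (p = 2 - (2 + (-2 + 4*(-3)))**2 = 2 - (2 + (-2 - 12))**2 = 2 - (2 - 14)**2 = 2 - 1*(-12)**2 = 2 - 1*144 = 2 - 144 = -142)
b = -142
b + N = -142 + 150 = 8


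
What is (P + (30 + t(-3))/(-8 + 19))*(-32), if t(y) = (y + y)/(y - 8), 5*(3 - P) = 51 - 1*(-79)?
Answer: 78304/121 ≈ 647.14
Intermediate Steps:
P = -23 (P = 3 - (51 - 1*(-79))/5 = 3 - (51 + 79)/5 = 3 - 1/5*130 = 3 - 26 = -23)
t(y) = 2*y/(-8 + y) (t(y) = (2*y)/(-8 + y) = 2*y/(-8 + y))
(P + (30 + t(-3))/(-8 + 19))*(-32) = (-23 + (30 + 2*(-3)/(-8 - 3))/(-8 + 19))*(-32) = (-23 + (30 + 2*(-3)/(-11))/11)*(-32) = (-23 + (30 + 2*(-3)*(-1/11))*(1/11))*(-32) = (-23 + (30 + 6/11)*(1/11))*(-32) = (-23 + (336/11)*(1/11))*(-32) = (-23 + 336/121)*(-32) = -2447/121*(-32) = 78304/121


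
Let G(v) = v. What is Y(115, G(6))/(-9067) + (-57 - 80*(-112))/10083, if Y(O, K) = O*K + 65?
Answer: 73110836/91422561 ≈ 0.79970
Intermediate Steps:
Y(O, K) = 65 + K*O (Y(O, K) = K*O + 65 = 65 + K*O)
Y(115, G(6))/(-9067) + (-57 - 80*(-112))/10083 = (65 + 6*115)/(-9067) + (-57 - 80*(-112))/10083 = (65 + 690)*(-1/9067) + (-57 + 8960)*(1/10083) = 755*(-1/9067) + 8903*(1/10083) = -755/9067 + 8903/10083 = 73110836/91422561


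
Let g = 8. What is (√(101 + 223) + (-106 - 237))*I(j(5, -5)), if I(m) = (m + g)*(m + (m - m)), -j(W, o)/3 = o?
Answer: -112125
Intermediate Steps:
j(W, o) = -3*o
I(m) = m*(8 + m) (I(m) = (m + 8)*(m + (m - m)) = (8 + m)*(m + 0) = (8 + m)*m = m*(8 + m))
(√(101 + 223) + (-106 - 237))*I(j(5, -5)) = (√(101 + 223) + (-106 - 237))*((-3*(-5))*(8 - 3*(-5))) = (√324 - 343)*(15*(8 + 15)) = (18 - 343)*(15*23) = -325*345 = -112125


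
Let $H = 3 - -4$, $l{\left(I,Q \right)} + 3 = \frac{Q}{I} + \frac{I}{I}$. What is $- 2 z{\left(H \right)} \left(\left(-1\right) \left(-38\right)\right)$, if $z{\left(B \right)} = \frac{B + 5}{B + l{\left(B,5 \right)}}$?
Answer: $- \frac{798}{5} \approx -159.6$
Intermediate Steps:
$l{\left(I,Q \right)} = -2 + \frac{Q}{I}$ ($l{\left(I,Q \right)} = -3 + \left(\frac{Q}{I} + \frac{I}{I}\right) = -3 + \left(\frac{Q}{I} + 1\right) = -3 + \left(1 + \frac{Q}{I}\right) = -2 + \frac{Q}{I}$)
$H = 7$ ($H = 3 + 4 = 7$)
$z{\left(B \right)} = \frac{5 + B}{-2 + B + \frac{5}{B}}$ ($z{\left(B \right)} = \frac{B + 5}{B - \left(2 - \frac{5}{B}\right)} = \frac{5 + B}{-2 + B + \frac{5}{B}}$)
$- 2 z{\left(H \right)} \left(\left(-1\right) \left(-38\right)\right) = - 2 \frac{7 \left(5 + 7\right)}{5 + 7 \left(-2 + 7\right)} \left(\left(-1\right) \left(-38\right)\right) = - 2 \cdot 7 \frac{1}{5 + 7 \cdot 5} \cdot 12 \cdot 38 = - 2 \cdot 7 \frac{1}{5 + 35} \cdot 12 \cdot 38 = - 2 \cdot 7 \cdot \frac{1}{40} \cdot 12 \cdot 38 = \left(-2\right) \frac{21}{10} \cdot 38 = \left(- \frac{21}{5}\right) 38 = - \frac{798}{5}$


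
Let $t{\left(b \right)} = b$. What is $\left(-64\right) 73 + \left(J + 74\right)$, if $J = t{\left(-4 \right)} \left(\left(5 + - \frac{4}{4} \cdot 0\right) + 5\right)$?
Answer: $-4638$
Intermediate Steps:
$J = -40$ ($J = - 4 \left(\left(5 + - \frac{4}{4} \cdot 0\right) + 5\right) = - 4 \left(\left(5 + \left(-4\right) \frac{1}{4} \cdot 0\right) + 5\right) = - 4 \left(\left(5 - 0\right) + 5\right) = - 4 \left(\left(5 + 0\right) + 5\right) = - 4 \left(5 + 5\right) = \left(-4\right) 10 = -40$)
$\left(-64\right) 73 + \left(J + 74\right) = \left(-64\right) 73 + \left(-40 + 74\right) = -4672 + 34 = -4638$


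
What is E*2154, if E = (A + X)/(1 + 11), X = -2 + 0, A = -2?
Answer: -718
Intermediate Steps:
X = -2
E = -⅓ (E = (-2 - 2)/(1 + 11) = -4/12 = -4*1/12 = -⅓ ≈ -0.33333)
E*2154 = -⅓*2154 = -718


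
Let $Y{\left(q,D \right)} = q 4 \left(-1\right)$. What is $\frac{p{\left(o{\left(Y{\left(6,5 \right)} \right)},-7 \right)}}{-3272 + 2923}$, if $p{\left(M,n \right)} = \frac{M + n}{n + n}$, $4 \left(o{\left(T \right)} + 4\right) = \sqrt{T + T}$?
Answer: $- \frac{11}{4886} + \frac{i \sqrt{3}}{4886} \approx -0.0022513 + 0.00035449 i$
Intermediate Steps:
$Y{\left(q,D \right)} = - 4 q$ ($Y{\left(q,D \right)} = 4 q \left(-1\right) = - 4 q$)
$o{\left(T \right)} = -4 + \frac{\sqrt{2} \sqrt{T}}{4}$ ($o{\left(T \right)} = -4 + \frac{\sqrt{T + T}}{4} = -4 + \frac{\sqrt{2 T}}{4} = -4 + \frac{\sqrt{2} \sqrt{T}}{4}$)
$p{\left(M,n \right)} = \frac{M + n}{2 n}$
$\frac{p{\left(o{\left(Y{\left(6,5 \right)} \right)},-7 \right)}}{-3272 + 2923} = \frac{\frac{1}{2} \frac{1}{-7} \left(\left(-4 + \frac{\sqrt{2} \sqrt{\left(-4\right) 6}}{4}\right) - 7\right)}{-3272 + 2923} = \frac{\frac{1}{2} \left(- \frac{1}{7}\right) \left(\left(-4 + \frac{\sqrt{2} \sqrt{-24}}{4}\right) - 7\right)}{-349} = \frac{1}{2} \left(- \frac{1}{7}\right) \left(\left(-4 + \frac{\sqrt{2} \cdot 2 i \sqrt{6}}{4}\right) - 7\right) \left(- \frac{1}{349}\right) = \frac{1}{2} \left(- \frac{1}{7}\right) \left(\left(-4 + i \sqrt{3}\right) - 7\right) \left(- \frac{1}{349}\right) = \frac{1}{2} \left(- \frac{1}{7}\right) \left(-11 + i \sqrt{3}\right) \left(- \frac{1}{349}\right) = \left(\frac{11}{14} - \frac{i \sqrt{3}}{14}\right) \left(- \frac{1}{349}\right) = - \frac{11}{4886} + \frac{i \sqrt{3}}{4886}$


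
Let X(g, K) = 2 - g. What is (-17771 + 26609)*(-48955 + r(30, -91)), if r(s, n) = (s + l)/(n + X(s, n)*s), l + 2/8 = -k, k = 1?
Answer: -805621416165/1862 ≈ -4.3266e+8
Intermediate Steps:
l = -5/4 (l = -1/4 - 1*1 = -1/4 - 1 = -5/4 ≈ -1.2500)
r(s, n) = (-5/4 + s)/(n + s*(2 - s)) (r(s, n) = (s - 5/4)/(n + (2 - s)*s) = (-5/4 + s)/(n + s*(2 - s)))
(-17771 + 26609)*(-48955 + r(30, -91)) = (-17771 + 26609)*(-48955 + (-5/4 + 30)/(-91 - 1*30*(-2 + 30))) = 8838*(-48955 + (115/4)/(-91 - 1*30*28)) = 8838*(-48955 + (115/4)/(-91 - 840)) = 8838*(-48955 + (115/4)/(-931)) = 8838*(-48955 - 1/931*115/4) = 8838*(-48955 - 115/3724) = 8838*(-182308535/3724) = -805621416165/1862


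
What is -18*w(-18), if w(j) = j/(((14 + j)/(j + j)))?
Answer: 2916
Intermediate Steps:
w(j) = 2*j²/(14 + j) (w(j) = j/(((14 + j)/((2*j)))) = j/(((14 + j)*(1/(2*j)))) = j/(((14 + j)/(2*j))) = j*(2*j/(14 + j)) = 2*j²/(14 + j))
-18*w(-18) = -36*(-18)²/(14 - 18) = -36*324/(-4) = -36*324*(-1)/4 = -18*(-162) = 2916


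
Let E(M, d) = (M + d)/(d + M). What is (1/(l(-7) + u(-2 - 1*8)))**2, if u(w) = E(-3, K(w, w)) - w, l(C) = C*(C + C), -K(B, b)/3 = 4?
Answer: 1/11881 ≈ 8.4168e-5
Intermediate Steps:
K(B, b) = -12 (K(B, b) = -3*4 = -12)
E(M, d) = 1 (E(M, d) = (M + d)/(M + d) = 1)
l(C) = 2*C**2 (l(C) = C*(2*C) = 2*C**2)
u(w) = 1 - w
(1/(l(-7) + u(-2 - 1*8)))**2 = (1/(2*(-7)**2 + (1 - (-2 - 1*8))))**2 = (1/(2*49 + (1 - (-2 - 8))))**2 = (1/(98 + (1 - 1*(-10))))**2 = (1/(98 + (1 + 10)))**2 = (1/(98 + 11))**2 = (1/109)**2 = 1/11881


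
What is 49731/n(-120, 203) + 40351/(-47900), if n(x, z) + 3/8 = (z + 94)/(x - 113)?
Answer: -59205150039/1963900 ≈ -30147.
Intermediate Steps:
n(x, z) = -3/8 + (94 + z)/(-113 + x) (n(x, z) = -3/8 + (z + 94)/(x - 113) = -3/8 + (94 + z)/(-113 + x))
49731/n(-120, 203) + 40351/(-47900) = 49731/(((1091 - 3*(-120) + 8*203)/(8*(-113 - 120)))) + 40351/(-47900) = 49731/(((⅛)*(1091 + 360 + 1624)/(-233))) + 40351*(-1/47900) = 49731/(((⅛)*(-1/233)*3075)) - 40351/47900 = 49731/(-3075/1864) - 40351/47900 = 49731*(-1864/3075) - 40351/47900 = -30899528/1025 - 40351/47900 = -59205150039/1963900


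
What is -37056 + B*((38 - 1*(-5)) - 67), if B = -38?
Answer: -36144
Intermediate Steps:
-37056 + B*((38 - 1*(-5)) - 67) = -37056 - 38*((38 - 1*(-5)) - 67) = -37056 - 38*((38 + 5) - 67) = -37056 - 38*(43 - 67) = -37056 - 38*(-24) = -37056 + 912 = -36144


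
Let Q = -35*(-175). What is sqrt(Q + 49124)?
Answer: sqrt(55249) ≈ 235.05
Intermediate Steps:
Q = 6125
sqrt(Q + 49124) = sqrt(6125 + 49124) = sqrt(55249)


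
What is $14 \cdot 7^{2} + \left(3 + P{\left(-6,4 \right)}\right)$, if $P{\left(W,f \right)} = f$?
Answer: $693$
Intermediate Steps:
$14 \cdot 7^{2} + \left(3 + P{\left(-6,4 \right)}\right) = 14 \cdot 7^{2} + \left(3 + 4\right) = 14 \cdot 49 + 7 = 686 + 7 = 693$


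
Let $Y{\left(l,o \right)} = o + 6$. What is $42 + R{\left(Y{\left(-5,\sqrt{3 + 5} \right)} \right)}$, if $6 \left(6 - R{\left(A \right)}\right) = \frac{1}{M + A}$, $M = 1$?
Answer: $\frac{11801}{246} + \frac{\sqrt{2}}{123} \approx 47.983$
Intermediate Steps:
$Y{\left(l,o \right)} = 6 + o$
$R{\left(A \right)} = 6 - \frac{1}{6 \left(1 + A\right)}$
$42 + R{\left(Y{\left(-5,\sqrt{3 + 5} \right)} \right)} = 42 + \frac{35 + 36 \left(6 + \sqrt{3 + 5}\right)}{6 \left(1 + \left(6 + \sqrt{3 + 5}\right)\right)} = 42 + \frac{35 + 36 \left(6 + \sqrt{8}\right)}{6 \left(1 + \left(6 + \sqrt{8}\right)\right)} = 42 + \frac{35 + 36 \left(6 + 2 \sqrt{2}\right)}{6 \left(1 + \left(6 + 2 \sqrt{2}\right)\right)} = 42 + \frac{35 + \left(216 + 72 \sqrt{2}\right)}{6 \left(7 + 2 \sqrt{2}\right)} = 42 + \frac{251 + 72 \sqrt{2}}{6 \left(7 + 2 \sqrt{2}\right)}$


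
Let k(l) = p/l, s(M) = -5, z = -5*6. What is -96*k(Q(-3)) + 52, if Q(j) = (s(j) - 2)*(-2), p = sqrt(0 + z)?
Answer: 52 - 48*I*sqrt(30)/7 ≈ 52.0 - 37.558*I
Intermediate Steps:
z = -30
p = I*sqrt(30) (p = sqrt(0 - 30) = sqrt(-30) = I*sqrt(30) ≈ 5.4772*I)
Q(j) = 14 (Q(j) = (-5 - 2)*(-2) = -7*(-2) = 14)
k(l) = I*sqrt(30)/l (k(l) = (I*sqrt(30))/l = I*sqrt(30)/l)
-96*k(Q(-3)) + 52 = -96*I*sqrt(30)/14 + 52 = -48*I*sqrt(30)/7 + 52 = 52 - 48*I*sqrt(30)/7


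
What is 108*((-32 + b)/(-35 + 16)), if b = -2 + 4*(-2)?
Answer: 4536/19 ≈ 238.74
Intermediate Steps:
b = -10 (b = -2 - 8 = -10)
108*((-32 + b)/(-35 + 16)) = 108*((-32 - 10)/(-35 + 16)) = 108*(-42/(-19)) = 108*(-42*(-1/19)) = 108*(42/19) = 4536/19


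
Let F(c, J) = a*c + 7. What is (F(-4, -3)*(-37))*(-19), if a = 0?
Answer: 4921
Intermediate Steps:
F(c, J) = 7 (F(c, J) = 0*c + 7 = 0 + 7 = 7)
(F(-4, -3)*(-37))*(-19) = (7*(-37))*(-19) = -259*(-19) = 4921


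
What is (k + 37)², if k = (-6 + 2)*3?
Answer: 625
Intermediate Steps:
k = -12 (k = -4*3 = -12)
(k + 37)² = (-12 + 37)² = 25² = 625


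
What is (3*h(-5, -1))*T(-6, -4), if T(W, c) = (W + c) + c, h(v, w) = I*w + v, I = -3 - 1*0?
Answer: 84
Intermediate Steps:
I = -3 (I = -3 + 0 = -3)
h(v, w) = v - 3*w (h(v, w) = -3*w + v = v - 3*w)
T(W, c) = W + 2*c
(3*h(-5, -1))*T(-6, -4) = (3*(-5 - 3*(-1)))*(-6 + 2*(-4)) = (3*(-5 + 3))*(-6 - 8) = (3*(-2))*(-14) = -6*(-14) = 84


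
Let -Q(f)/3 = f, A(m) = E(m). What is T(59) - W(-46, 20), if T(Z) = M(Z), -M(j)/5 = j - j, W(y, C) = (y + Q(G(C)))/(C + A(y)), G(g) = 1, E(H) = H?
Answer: -49/26 ≈ -1.8846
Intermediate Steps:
A(m) = m
Q(f) = -3*f
W(y, C) = (-3 + y)/(C + y) (W(y, C) = (y - 3*1)/(C + y) = (y - 3)/(C + y) = (-3 + y)/(C + y))
M(j) = 0 (M(j) = -5*(j - j) = -5*0 = 0)
T(Z) = 0
T(59) - W(-46, 20) = 0 - (-3 - 46)/(20 - 46) = 0 - (-49)/(-26) = 0 - (-1)*(-49)/26 = 0 - 1*49/26 = 0 - 49/26 = -49/26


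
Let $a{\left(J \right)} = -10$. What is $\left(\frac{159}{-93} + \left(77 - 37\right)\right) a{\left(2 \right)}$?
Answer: $- \frac{11870}{31} \approx -382.9$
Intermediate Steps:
$\left(\frac{159}{-93} + \left(77 - 37\right)\right) a{\left(2 \right)} = \left(\frac{159}{-93} + \left(77 - 37\right)\right) \left(-10\right) = \left(159 \left(- \frac{1}{93}\right) + \left(77 - 37\right)\right) \left(-10\right) = \left(- \frac{53}{31} + 40\right) \left(-10\right) = \frac{1187}{31} \left(-10\right) = - \frac{11870}{31}$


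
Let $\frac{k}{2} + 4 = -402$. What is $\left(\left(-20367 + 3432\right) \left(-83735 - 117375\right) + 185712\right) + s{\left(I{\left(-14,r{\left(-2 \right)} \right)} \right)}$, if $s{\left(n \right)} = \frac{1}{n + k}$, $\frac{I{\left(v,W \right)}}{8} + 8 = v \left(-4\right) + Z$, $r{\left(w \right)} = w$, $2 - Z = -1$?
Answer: $\frac{1376017359047}{404} \approx 3.406 \cdot 10^{9}$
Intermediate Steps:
$Z = 3$ ($Z = 2 - -1 = 2 + 1 = 3$)
$I{\left(v,W \right)} = -40 - 32 v$ ($I{\left(v,W \right)} = -64 + 8 \left(v \left(-4\right) + 3\right) = -64 + 8 \left(- 4 v + 3\right) = -64 + 8 \left(3 - 4 v\right) = -64 - \left(-24 + 32 v\right) = -40 - 32 v$)
$k = -812$ ($k = -8 + 2 \left(-402\right) = -8 - 804 = -812$)
$s{\left(n \right)} = \frac{1}{-812 + n}$ ($s{\left(n \right)} = \frac{1}{n - 812} = \frac{1}{-812 + n}$)
$\left(\left(-20367 + 3432\right) \left(-83735 - 117375\right) + 185712\right) + s{\left(I{\left(-14,r{\left(-2 \right)} \right)} \right)} = \left(\left(-20367 + 3432\right) \left(-83735 - 117375\right) + 185712\right) + \frac{1}{-812 - -408} = \left(\left(-16935\right) \left(-201110\right) + 185712\right) + \frac{1}{-812 + \left(-40 + 448\right)} = \left(3405797850 + 185712\right) + \frac{1}{-812 + 408} = 3405983562 + \frac{1}{-404} = 3405983562 - \frac{1}{404} = \frac{1376017359047}{404}$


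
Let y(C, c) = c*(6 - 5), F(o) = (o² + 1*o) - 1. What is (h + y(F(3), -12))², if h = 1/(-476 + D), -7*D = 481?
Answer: 2094252169/14538969 ≈ 144.04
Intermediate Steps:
D = -481/7 (D = -⅐*481 = -481/7 ≈ -68.714)
F(o) = -1 + o + o² (F(o) = (o² + o) - 1 = (o + o²) - 1 = -1 + o + o²)
y(C, c) = c (y(C, c) = c*1 = c)
h = -7/3813 (h = 1/(-476 - 481/7) = 1/(-3813/7) = -7/3813 ≈ -0.0018358)
(h + y(F(3), -12))² = (-7/3813 - 12)² = (-45763/3813)² = 2094252169/14538969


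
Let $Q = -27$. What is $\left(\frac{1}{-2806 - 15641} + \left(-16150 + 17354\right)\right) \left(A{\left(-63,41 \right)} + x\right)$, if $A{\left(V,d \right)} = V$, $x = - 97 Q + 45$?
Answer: $\frac{19256232129}{6149} \approx 3.1316 \cdot 10^{6}$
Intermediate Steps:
$x = 2664$ ($x = \left(-97\right) \left(-27\right) + 45 = 2619 + 45 = 2664$)
$\left(\frac{1}{-2806 - 15641} + \left(-16150 + 17354\right)\right) \left(A{\left(-63,41 \right)} + x\right) = \left(\frac{1}{-2806 - 15641} + \left(-16150 + 17354\right)\right) \left(-63 + 2664\right) = \left(\frac{1}{-18447} + 1204\right) 2601 = \left(- \frac{1}{18447} + 1204\right) 2601 = \frac{22210187}{18447} \cdot 2601 = \frac{19256232129}{6149}$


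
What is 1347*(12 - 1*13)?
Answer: -1347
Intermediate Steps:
1347*(12 - 1*13) = 1347*(12 - 13) = 1347*(-1) = -1347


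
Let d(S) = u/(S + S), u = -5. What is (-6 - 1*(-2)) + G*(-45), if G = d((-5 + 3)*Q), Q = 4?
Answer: -289/16 ≈ -18.063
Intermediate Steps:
d(S) = -5/(2*S) (d(S) = -5/(S + S) = -5*1/(2*S) = -5/(2*S))
G = 5/16 (G = -5*1/(4*(-5 + 3))/2 = -5/(2*((-2*4))) = -5/2/(-8) = -5/2*(-⅛) = 5/16 ≈ 0.31250)
(-6 - 1*(-2)) + G*(-45) = (-6 - 1*(-2)) + (5/16)*(-45) = (-6 + 2) - 225/16 = -4 - 225/16 = -289/16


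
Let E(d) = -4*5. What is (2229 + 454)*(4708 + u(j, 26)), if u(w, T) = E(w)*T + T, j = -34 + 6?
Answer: 11306162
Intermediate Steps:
E(d) = -20
j = -28
u(w, T) = -19*T (u(w, T) = -20*T + T = -19*T)
(2229 + 454)*(4708 + u(j, 26)) = (2229 + 454)*(4708 - 19*26) = 2683*(4708 - 494) = 2683*4214 = 11306162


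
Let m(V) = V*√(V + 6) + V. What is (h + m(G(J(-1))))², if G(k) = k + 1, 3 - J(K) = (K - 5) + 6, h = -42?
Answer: 1604 - 304*√10 ≈ 642.67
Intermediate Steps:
J(K) = 2 - K (J(K) = 3 - ((K - 5) + 6) = 3 - ((-5 + K) + 6) = 3 - (1 + K) = 3 + (-1 - K) = 2 - K)
G(k) = 1 + k
m(V) = V + V*√(6 + V) (m(V) = V*√(6 + V) + V = V + V*√(6 + V))
(h + m(G(J(-1))))² = (-42 + (1 + (2 - 1*(-1)))*(1 + √(6 + (1 + (2 - 1*(-1))))))² = (-42 + (1 + (2 + 1))*(1 + √(6 + (1 + (2 + 1)))))² = (-42 + (1 + 3)*(1 + √(6 + (1 + 3))))² = (-42 + 4*(1 + √(6 + 4)))² = (-42 + 4*(1 + √10))² = (-42 + (4 + 4*√10))² = (-38 + 4*√10)²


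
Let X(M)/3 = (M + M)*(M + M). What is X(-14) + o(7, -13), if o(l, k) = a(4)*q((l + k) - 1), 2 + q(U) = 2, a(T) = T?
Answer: 2352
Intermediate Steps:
q(U) = 0 (q(U) = -2 + 2 = 0)
X(M) = 12*M² (X(M) = 3*((M + M)*(M + M)) = 3*((2*M)*(2*M)) = 3*(4*M²) = 12*M²)
o(l, k) = 0 (o(l, k) = 4*0 = 0)
X(-14) + o(7, -13) = 12*(-14)² + 0 = 12*196 + 0 = 2352 + 0 = 2352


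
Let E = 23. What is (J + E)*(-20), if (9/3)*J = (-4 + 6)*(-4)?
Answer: -1220/3 ≈ -406.67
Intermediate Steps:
J = -8/3 (J = ((-4 + 6)*(-4))/3 = (2*(-4))/3 = (1/3)*(-8) = -8/3 ≈ -2.6667)
(J + E)*(-20) = (-8/3 + 23)*(-20) = (61/3)*(-20) = -1220/3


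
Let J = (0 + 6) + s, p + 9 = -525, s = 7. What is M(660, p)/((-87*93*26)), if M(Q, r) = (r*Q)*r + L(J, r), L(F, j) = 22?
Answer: -3244879/3627 ≈ -894.65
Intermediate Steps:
p = -534 (p = -9 - 525 = -534)
J = 13 (J = (0 + 6) + 7 = 6 + 7 = 13)
M(Q, r) = 22 + Q*r**2 (M(Q, r) = (r*Q)*r + 22 = (Q*r)*r + 22 = Q*r**2 + 22 = 22 + Q*r**2)
M(660, p)/((-87*93*26)) = (22 + 660*(-534)**2)/((-87*93*26)) = (22 + 660*285156)/((-8091*26)) = (22 + 188202960)/(-210366) = 188202982*(-1/210366) = -3244879/3627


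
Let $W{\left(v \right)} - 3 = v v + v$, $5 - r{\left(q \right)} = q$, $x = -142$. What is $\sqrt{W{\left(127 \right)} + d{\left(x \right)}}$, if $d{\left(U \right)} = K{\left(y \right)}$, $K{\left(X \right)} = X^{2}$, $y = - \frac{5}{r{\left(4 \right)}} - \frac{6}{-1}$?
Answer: $2 \sqrt{4065} \approx 127.51$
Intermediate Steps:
$r{\left(q \right)} = 5 - q$
$y = 1$ ($y = - \frac{5}{5 - 4} - \frac{6}{-1} = - \frac{5}{5 - 4} - -6 = - \frac{5}{1} + 6 = \left(-5\right) 1 + 6 = -5 + 6 = 1$)
$d{\left(U \right)} = 1$ ($d{\left(U \right)} = 1^{2} = 1$)
$W{\left(v \right)} = 3 + v + v^{2}$ ($W{\left(v \right)} = 3 + \left(v v + v\right) = 3 + \left(v^{2} + v\right) = 3 + \left(v + v^{2}\right) = 3 + v + v^{2}$)
$\sqrt{W{\left(127 \right)} + d{\left(x \right)}} = \sqrt{\left(3 + 127 + 127^{2}\right) + 1} = \sqrt{\left(3 + 127 + 16129\right) + 1} = \sqrt{16259 + 1} = \sqrt{16260} = 2 \sqrt{4065}$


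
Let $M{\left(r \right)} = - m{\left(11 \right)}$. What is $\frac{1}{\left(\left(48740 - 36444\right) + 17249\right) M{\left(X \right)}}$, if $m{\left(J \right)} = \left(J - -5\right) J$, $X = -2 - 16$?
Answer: $- \frac{1}{5199920} \approx -1.9231 \cdot 10^{-7}$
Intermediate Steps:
$X = -18$ ($X = -2 - 16 = -18$)
$m{\left(J \right)} = J \left(5 + J\right)$ ($m{\left(J \right)} = \left(J + 5\right) J = \left(5 + J\right) J = J \left(5 + J\right)$)
$M{\left(r \right)} = -176$ ($M{\left(r \right)} = - 11 \left(5 + 11\right) = - 11 \cdot 16 = \left(-1\right) 176 = -176$)
$\frac{1}{\left(\left(48740 - 36444\right) + 17249\right) M{\left(X \right)}} = \frac{1}{\left(\left(48740 - 36444\right) + 17249\right) \left(-176\right)} = \frac{1}{12296 + 17249} \left(- \frac{1}{176}\right) = \frac{1}{29545} \left(- \frac{1}{176}\right) = - \frac{1}{5199920}$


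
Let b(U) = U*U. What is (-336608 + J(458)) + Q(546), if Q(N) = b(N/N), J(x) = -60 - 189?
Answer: -336856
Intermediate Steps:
J(x) = -249
b(U) = U²
Q(N) = 1 (Q(N) = (N/N)² = 1² = 1)
(-336608 + J(458)) + Q(546) = (-336608 - 249) + 1 = -336857 + 1 = -336856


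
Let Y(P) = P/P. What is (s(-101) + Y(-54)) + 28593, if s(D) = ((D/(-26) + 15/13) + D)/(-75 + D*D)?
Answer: 7528111449/263276 ≈ 28594.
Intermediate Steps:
Y(P) = 1
s(D) = (15/13 + 25*D/26)/(-75 + D**2) (s(D) = ((D*(-1/26) + 15*(1/13)) + D)/(-75 + D**2) = ((-D/26 + 15/13) + D)/(-75 + D**2) = ((15/13 - D/26) + D)/(-75 + D**2) = (15/13 + 25*D/26)/(-75 + D**2))
(s(-101) + Y(-54)) + 28593 = (5*(6 + 5*(-101))/(26*(-75 + (-101)**2)) + 1) + 28593 = (5*(6 - 505)/(26*(-75 + 10201)) + 1) + 28593 = ((5/26)*(-499)/10126 + 1) + 28593 = ((5/26)*(1/10126)*(-499) + 1) + 28593 = (-2495/263276 + 1) + 28593 = 260781/263276 + 28593 = 7528111449/263276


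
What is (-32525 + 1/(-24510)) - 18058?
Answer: -1239789331/24510 ≈ -50583.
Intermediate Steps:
(-32525 + 1/(-24510)) - 18058 = (-32525 - 1/24510) - 18058 = -797187751/24510 - 18058 = -1239789331/24510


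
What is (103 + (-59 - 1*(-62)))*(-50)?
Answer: -5300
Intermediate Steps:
(103 + (-59 - 1*(-62)))*(-50) = (103 + (-59 + 62))*(-50) = (103 + 3)*(-50) = 106*(-50) = -5300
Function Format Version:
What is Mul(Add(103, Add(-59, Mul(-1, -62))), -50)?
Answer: -5300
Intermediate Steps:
Mul(Add(103, Add(-59, Mul(-1, -62))), -50) = Mul(Add(103, Add(-59, 62)), -50) = Mul(Add(103, 3), -50) = Mul(106, -50) = -5300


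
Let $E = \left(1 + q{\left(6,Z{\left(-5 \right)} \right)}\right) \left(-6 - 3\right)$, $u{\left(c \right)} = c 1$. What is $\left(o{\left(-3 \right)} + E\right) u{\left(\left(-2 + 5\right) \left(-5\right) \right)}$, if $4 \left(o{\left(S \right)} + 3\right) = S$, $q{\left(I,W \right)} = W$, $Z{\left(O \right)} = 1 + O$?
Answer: $- \frac{1395}{4} \approx -348.75$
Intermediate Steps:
$u{\left(c \right)} = c$
$o{\left(S \right)} = -3 + \frac{S}{4}$
$E = 27$ ($E = \left(1 + \left(1 - 5\right)\right) \left(-6 - 3\right) = \left(1 - 4\right) \left(-9\right) = \left(-3\right) \left(-9\right) = 27$)
$\left(o{\left(-3 \right)} + E\right) u{\left(\left(-2 + 5\right) \left(-5\right) \right)} = \left(\left(-3 + \frac{1}{4} \left(-3\right)\right) + 27\right) \left(-2 + 5\right) \left(-5\right) = \left(\left(-3 - \frac{3}{4}\right) + 27\right) 3 \left(-5\right) = \left(- \frac{15}{4} + 27\right) \left(-15\right) = \frac{93}{4} \left(-15\right) = - \frac{1395}{4}$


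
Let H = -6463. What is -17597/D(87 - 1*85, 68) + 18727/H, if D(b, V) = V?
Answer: -115002847/439484 ≈ -261.68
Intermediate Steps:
-17597/D(87 - 1*85, 68) + 18727/H = -17597/68 + 18727/(-6463) = -17597*1/68 + 18727*(-1/6463) = -17597/68 - 18727/6463 = -115002847/439484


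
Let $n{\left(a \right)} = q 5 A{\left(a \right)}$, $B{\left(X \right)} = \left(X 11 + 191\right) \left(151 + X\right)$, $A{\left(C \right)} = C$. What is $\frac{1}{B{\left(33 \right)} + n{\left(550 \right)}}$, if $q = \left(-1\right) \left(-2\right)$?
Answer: $\frac{1}{107436} \approx 9.3079 \cdot 10^{-6}$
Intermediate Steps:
$q = 2$
$B{\left(X \right)} = \left(151 + X\right) \left(191 + 11 X\right)$ ($B{\left(X \right)} = \left(11 X + 191\right) \left(151 + X\right) = \left(191 + 11 X\right) \left(151 + X\right) = \left(151 + X\right) \left(191 + 11 X\right)$)
$n{\left(a \right)} = 10 a$ ($n{\left(a \right)} = 2 \cdot 5 a = 10 a$)
$\frac{1}{B{\left(33 \right)} + n{\left(550 \right)}} = \frac{1}{\left(28841 + 11 \cdot 33^{2} + 1852 \cdot 33\right) + 10 \cdot 550} = \frac{1}{\left(28841 + 11 \cdot 1089 + 61116\right) + 5500} = \frac{1}{\left(28841 + 11979 + 61116\right) + 5500} = \frac{1}{101936 + 5500} = \frac{1}{107436}$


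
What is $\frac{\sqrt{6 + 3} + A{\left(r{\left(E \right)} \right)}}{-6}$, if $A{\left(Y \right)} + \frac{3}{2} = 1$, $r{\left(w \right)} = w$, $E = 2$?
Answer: $- \frac{5}{12} \approx -0.41667$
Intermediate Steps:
$A{\left(Y \right)} = - \frac{1}{2}$ ($A{\left(Y \right)} = - \frac{3}{2} + 1 = - \frac{1}{2}$)
$\frac{\sqrt{6 + 3} + A{\left(r{\left(E \right)} \right)}}{-6} = \frac{\sqrt{6 + 3} - \frac{1}{2}}{-6} = - \frac{\sqrt{9} - \frac{1}{2}}{6} = - \frac{3 - \frac{1}{2}}{6} = \left(- \frac{1}{6}\right) \frac{5}{2} = - \frac{5}{12}$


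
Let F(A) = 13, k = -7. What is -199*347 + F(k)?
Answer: -69040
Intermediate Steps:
-199*347 + F(k) = -199*347 + 13 = -69053 + 13 = -69040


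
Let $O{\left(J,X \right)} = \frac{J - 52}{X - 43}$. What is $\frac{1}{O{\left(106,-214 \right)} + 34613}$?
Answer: $\frac{257}{8895487} \approx 2.8891 \cdot 10^{-5}$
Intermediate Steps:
$O{\left(J,X \right)} = \frac{-52 + J}{-43 + X}$
$\frac{1}{O{\left(106,-214 \right)} + 34613} = \frac{1}{\frac{-52 + 106}{-43 - 214} + 34613} = \frac{1}{\frac{1}{-257} \cdot 54 + 34613} = \frac{1}{\left(- \frac{1}{257}\right) 54 + 34613} = \frac{1}{- \frac{54}{257} + 34613} = \frac{1}{\frac{8895487}{257}} = \frac{257}{8895487}$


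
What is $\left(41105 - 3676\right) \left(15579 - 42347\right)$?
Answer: $-1001899472$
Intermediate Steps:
$\left(41105 - 3676\right) \left(15579 - 42347\right) = 37429 \left(-26768\right) = -1001899472$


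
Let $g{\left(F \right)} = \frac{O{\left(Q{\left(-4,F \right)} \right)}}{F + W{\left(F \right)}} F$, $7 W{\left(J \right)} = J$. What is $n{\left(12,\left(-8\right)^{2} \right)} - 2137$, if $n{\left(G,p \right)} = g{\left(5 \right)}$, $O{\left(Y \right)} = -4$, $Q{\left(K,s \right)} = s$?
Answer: $- \frac{4281}{2} \approx -2140.5$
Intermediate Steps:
$W{\left(J \right)} = \frac{J}{7}$
$g{\left(F \right)} = - \frac{7}{2}$ ($g{\left(F \right)} = \frac{1}{F + \frac{F}{7}} \left(-4\right) F = \frac{1}{\frac{8}{7} F} \left(-4\right) F = \frac{7}{8 F} \left(-4\right) F = - \frac{7}{2 F} F = - \frac{7}{2}$)
$n{\left(G,p \right)} = - \frac{7}{2}$
$n{\left(12,\left(-8\right)^{2} \right)} - 2137 = - \frac{7}{2} - 2137 = - \frac{4281}{2}$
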